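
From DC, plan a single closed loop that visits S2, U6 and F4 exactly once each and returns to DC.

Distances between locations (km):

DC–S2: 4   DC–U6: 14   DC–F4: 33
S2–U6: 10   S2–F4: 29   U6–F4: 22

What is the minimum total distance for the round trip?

69 km — the shortest possible round trip.

With 3 stops there are 3!/2 = 3 distinct round trips (a route and its reverse cost the same).
DC-S2-U6-F4-DC: 4+10+22+33 = 69
DC-S2-F4-U6-DC: 4+29+22+14 = 69
DC-U6-S2-F4-DC: 14+10+29+33 = 86
The minimum is 69.
One optimal route: DC → S2 → U6 → F4 → DC (or its reverse).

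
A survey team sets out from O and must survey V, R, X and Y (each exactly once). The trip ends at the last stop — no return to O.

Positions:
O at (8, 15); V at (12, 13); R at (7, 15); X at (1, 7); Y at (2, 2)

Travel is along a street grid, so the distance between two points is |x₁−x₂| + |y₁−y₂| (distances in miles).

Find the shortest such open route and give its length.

There are 4! = 24 possible orderings.
O - V - R - X - Y: 6+7+14+6 = 33
O - V - R - Y - X: 6+7+18+6 = 37
O - V - X - R - Y: 6+17+14+18 = 55
O - V - X - Y - R: 6+17+6+18 = 47
O - V - Y - R - X: 6+21+18+14 = 59
O - V - Y - X - R: 6+21+6+14 = 47
O - R - V - X - Y: 1+7+17+6 = 31
O - R - V - Y - X: 1+7+21+6 = 35
O - R - X - V - Y: 1+14+17+21 = 53
O - R - X - Y - V: 1+14+6+21 = 42
O - R - Y - V - X: 1+18+21+17 = 57
O - R - Y - X - V: 1+18+6+17 = 42
O - X - V - R - Y: 15+17+7+18 = 57
O - X - V - Y - R: 15+17+21+18 = 71
… (10 more)
The minimum is 31.
One shortest path: O → R → V → X → Y.

Shortest open route: 31 miles.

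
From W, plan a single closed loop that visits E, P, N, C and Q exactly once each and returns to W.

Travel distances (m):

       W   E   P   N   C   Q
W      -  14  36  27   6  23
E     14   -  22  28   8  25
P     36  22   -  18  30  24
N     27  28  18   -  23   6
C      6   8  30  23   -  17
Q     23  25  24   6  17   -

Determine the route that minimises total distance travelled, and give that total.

W - E - P - N - C - Q - W: 14+22+18+23+17+23 = 117
W - E - P - N - Q - C - W: 14+22+18+6+17+6 = 83
W - E - P - C - N - Q - W: 14+22+30+23+6+23 = 118
W - E - P - C - Q - N - W: 14+22+30+17+6+27 = 116
W - E - P - Q - N - C - W: 14+22+24+6+23+6 = 95
W - E - P - Q - C - N - W: 14+22+24+17+23+27 = 127
W - E - N - P - C - Q - W: 14+28+18+30+17+23 = 130
W - E - N - P - Q - C - W: 14+28+18+24+17+6 = 107
W - E - N - C - P - Q - W: 14+28+23+30+24+23 = 142
W - E - N - C - Q - P - W: 14+28+23+17+24+36 = 142
W - E - N - Q - P - C - W: 14+28+6+24+30+6 = 108
W - E - N - Q - C - P - W: 14+28+6+17+30+36 = 131
W - E - C - P - N - Q - W: 14+8+30+18+6+23 = 99
W - E - C - P - Q - N - W: 14+8+30+24+6+27 = 109
… (46 more)
The minimum is 83.
One optimal route: W → E → P → N → Q → C → W (or its reverse).

83 m — the shortest possible round trip.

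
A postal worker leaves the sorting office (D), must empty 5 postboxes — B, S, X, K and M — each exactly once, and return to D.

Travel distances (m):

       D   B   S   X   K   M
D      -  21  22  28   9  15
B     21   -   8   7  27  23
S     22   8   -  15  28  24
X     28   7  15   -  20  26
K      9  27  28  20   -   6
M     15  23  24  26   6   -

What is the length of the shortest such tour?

There are 60 distinct closed tours to check (reversals are equivalent).
D - B - S - X - K - M - D: 21+8+15+20+6+15 = 85
D - B - S - X - M - K - D: 21+8+15+26+6+9 = 85
D - B - S - K - X - M - D: 21+8+28+20+26+15 = 118
D - B - S - K - M - X - D: 21+8+28+6+26+28 = 117
D - B - S - M - X - K - D: 21+8+24+26+20+9 = 108
D - B - S - M - K - X - D: 21+8+24+6+20+28 = 107
D - B - X - S - K - M - D: 21+7+15+28+6+15 = 92
D - B - X - S - M - K - D: 21+7+15+24+6+9 = 82
D - B - X - K - S - M - D: 21+7+20+28+24+15 = 115
D - B - X - K - M - S - D: 21+7+20+6+24+22 = 100
D - B - X - M - S - K - D: 21+7+26+24+28+9 = 115
D - B - X - M - K - S - D: 21+7+26+6+28+22 = 110
D - B - K - S - X - M - D: 21+27+28+15+26+15 = 132
D - B - K - S - M - X - D: 21+27+28+24+26+28 = 154
… (46 more)
D - S - B - X - K - M - D: 22+8+7+20+6+15 = 78  ← best
The minimum is 78.
One optimal route: D → S → B → X → K → M → D (or its reverse).

Minimum total distance: 78 m.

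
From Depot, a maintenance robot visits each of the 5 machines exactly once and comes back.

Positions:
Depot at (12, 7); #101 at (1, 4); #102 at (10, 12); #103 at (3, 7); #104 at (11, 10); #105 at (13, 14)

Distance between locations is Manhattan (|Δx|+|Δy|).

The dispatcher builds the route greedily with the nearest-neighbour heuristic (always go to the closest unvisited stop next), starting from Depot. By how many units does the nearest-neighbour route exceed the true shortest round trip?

The nearest-neighbour route is 2 longer than optimal.

Depot: #104=4, #102=7, #105=8, #103=9, #101=14 ⇒ #104
#104: #102=3, #105=6, #103=11, #101=16 ⇒ #102
#102: #105=5, #103=12, #101=17 ⇒ #105
#105: #103=17, #101=22 ⇒ #103
#103: #101=5 ⇒ #101
NN route Depot → #104 → #102 → #105 → #103 → #101 → Depot costs 48.
Optimal: Depot → #101 → #103 → #102 → #105 → #104 → Depot costs 46 (by enumerating all 60 distinct tours).
Excess = 48 − 46 = 2.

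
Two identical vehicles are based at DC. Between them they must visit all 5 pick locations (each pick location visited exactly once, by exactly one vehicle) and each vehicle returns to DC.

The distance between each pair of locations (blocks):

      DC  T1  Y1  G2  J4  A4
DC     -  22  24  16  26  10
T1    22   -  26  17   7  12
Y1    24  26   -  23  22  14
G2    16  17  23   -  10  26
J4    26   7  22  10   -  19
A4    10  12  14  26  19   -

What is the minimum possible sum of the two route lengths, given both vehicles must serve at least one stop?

Check every non-empty split of the stops between the two vehicles; for each half take its own optimal tour:
  {T1} + {Y1, G2, J4, A4}: 44 + 72 = 116
  {Y1} + {T1, G2, J4, A4}: 48 + 55 = 103
  {T1, Y1} + {G2, J4, A4}: 72 + 55 = 127
  {G2} + {T1, Y1, J4, A4}: 32 + 75 = 107
  {T1, G2} + {Y1, J4, A4}: 55 + 72 = 127
  {Y1, G2} + {T1, J4, A4}: 63 + 55 = 118
  … (15 splits in total)
Best: vehicle 1 DC → Y1 → DC = 48; vehicle 2 DC → G2 → J4 → T1 → A4 → DC = 55; combined 103.

103 blocks — the smallest possible combined total.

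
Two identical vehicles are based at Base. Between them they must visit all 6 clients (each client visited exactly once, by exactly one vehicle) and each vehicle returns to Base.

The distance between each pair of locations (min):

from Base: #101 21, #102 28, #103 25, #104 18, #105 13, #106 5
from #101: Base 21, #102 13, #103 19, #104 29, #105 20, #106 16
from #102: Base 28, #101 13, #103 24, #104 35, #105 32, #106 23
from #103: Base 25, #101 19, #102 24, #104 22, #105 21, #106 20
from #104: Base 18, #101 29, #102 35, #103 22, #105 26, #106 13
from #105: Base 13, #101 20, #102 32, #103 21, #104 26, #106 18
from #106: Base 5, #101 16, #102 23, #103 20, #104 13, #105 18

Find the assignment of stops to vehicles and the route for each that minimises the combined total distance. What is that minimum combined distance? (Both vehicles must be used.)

120 min — the smallest possible combined total.

Check every non-empty split of the stops between the two vehicles; for each half take its own optimal tour:
  {#101} + {#102, #103, #104, #105, #106}: 42 + 109 = 151
  {#102} + {#101, #103, #104, #105, #106}: 56 + 92 = 148
  {#101, #102} + {#103, #104, #105, #106}: 62 + 74 = 136
  {#103} + {#101, #102, #104, #105, #106}: 50 + 99 = 149
  {#101, #103} + {#102, #104, #105, #106}: 65 + 98 = 163
  {#102, #103} + {#101, #104, #105, #106}: 77 + 80 = 157
  … (31 splits in total)
  {#101, #102, #103, #104, #105} + {#106}: 110 + 10 = 120  ← best
Best: vehicle 1 Base → #104 → #103 → #102 → #101 → #105 → Base = 110; vehicle 2 Base → #106 → Base = 10; combined 120.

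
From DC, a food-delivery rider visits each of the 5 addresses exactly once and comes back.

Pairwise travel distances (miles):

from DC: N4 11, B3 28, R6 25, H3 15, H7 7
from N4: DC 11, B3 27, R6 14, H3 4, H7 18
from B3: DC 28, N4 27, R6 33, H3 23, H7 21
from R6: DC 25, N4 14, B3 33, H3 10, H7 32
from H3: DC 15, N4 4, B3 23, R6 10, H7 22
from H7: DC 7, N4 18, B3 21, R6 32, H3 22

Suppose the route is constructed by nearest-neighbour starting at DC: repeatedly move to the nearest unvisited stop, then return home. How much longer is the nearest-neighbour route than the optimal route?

From DC: H7=7, N4=11, H3=15, R6=25, B3=28 → choose H7 (7).
From H7: N4=18, B3=21, H3=22, R6=32 → choose N4 (18).
From N4: H3=4, R6=14, B3=27 → choose H3 (4).
From H3: R6=10, B3=23 → choose R6 (10).
From R6: B3=33 → choose B3 (33).
NN route DC → H7 → N4 → H3 → R6 → B3 → DC costs 100.
Optimal: DC → N4 → R6 → H3 → B3 → H7 → DC costs 86 (by enumerating all 60 distinct tours).
Excess = 100 − 86 = 14.

The nearest-neighbour route is 14 miles longer than optimal.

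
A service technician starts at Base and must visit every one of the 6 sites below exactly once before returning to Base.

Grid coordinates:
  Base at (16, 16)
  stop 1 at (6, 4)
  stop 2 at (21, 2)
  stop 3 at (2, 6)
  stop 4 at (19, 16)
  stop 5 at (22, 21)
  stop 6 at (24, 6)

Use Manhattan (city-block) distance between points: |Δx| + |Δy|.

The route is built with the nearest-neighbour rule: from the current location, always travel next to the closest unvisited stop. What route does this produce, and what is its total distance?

82 along Base → stop 4 → stop 5 → stop 6 → stop 2 → stop 1 → stop 3 → Base.

Base → [stop 4:3 / stop 5:11 / stop 6:18 / stop 2:19 / stop 1:22 / stop 3:24] → stop 4 (3)
stop 4 → [stop 5:8 / stop 6:15 / stop 2:16 / stop 1:25 / stop 3:27] → stop 5 (8)
stop 5 → [stop 6:17 / stop 2:20 / stop 1:33 / stop 3:35] → stop 6 (17)
stop 6 → [stop 2:7 / stop 1:20 / stop 3:22] → stop 2 (7)
stop 2 → [stop 1:17 / stop 3:23] → stop 1 (17)
stop 1 → [stop 3:6] → stop 3 (6)
Return stop 3→Base: 24.
Total = 3 + 8 + 17 + 7 + 17 + 6 + 24 = 82.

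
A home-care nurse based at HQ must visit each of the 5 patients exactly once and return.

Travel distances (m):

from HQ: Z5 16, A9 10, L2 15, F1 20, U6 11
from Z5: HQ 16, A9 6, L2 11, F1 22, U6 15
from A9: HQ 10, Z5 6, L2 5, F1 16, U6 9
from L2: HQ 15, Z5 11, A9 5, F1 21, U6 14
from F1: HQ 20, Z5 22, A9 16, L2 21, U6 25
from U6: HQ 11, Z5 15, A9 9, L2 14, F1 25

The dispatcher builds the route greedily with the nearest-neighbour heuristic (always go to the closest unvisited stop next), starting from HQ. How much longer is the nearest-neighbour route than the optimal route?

8 m longer than the optimal tour.

HQ: A9=10, U6=11, L2=15, Z5=16, F1=20 ⇒ A9
A9: L2=5, Z5=6, U6=9, F1=16 ⇒ L2
L2: Z5=11, U6=14, F1=21 ⇒ Z5
Z5: U6=15, F1=22 ⇒ U6
U6: F1=25 ⇒ F1
NN route HQ → A9 → L2 → Z5 → U6 → F1 → HQ costs 86.
Optimal: HQ → F1 → Z5 → A9 → L2 → U6 → HQ costs 78 (by enumerating all 60 distinct tours).
Excess = 86 − 78 = 8.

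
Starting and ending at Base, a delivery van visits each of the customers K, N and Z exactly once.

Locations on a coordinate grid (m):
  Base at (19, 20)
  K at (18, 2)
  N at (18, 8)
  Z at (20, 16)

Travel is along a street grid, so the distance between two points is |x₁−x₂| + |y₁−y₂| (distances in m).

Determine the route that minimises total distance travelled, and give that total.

With 3 stops there are 3!/2 = 3 distinct round trips (a route and its reverse cost the same).
Base → K → N → Z → Base: 19+6+10+5 = 40
Base → K → Z → N → Base: 19+16+10+13 = 58
Base → N → K → Z → Base: 13+6+16+5 = 40
The minimum is 40.
One optimal route: Base → K → N → Z → Base (or its reverse).

Minimum total distance: 40 m.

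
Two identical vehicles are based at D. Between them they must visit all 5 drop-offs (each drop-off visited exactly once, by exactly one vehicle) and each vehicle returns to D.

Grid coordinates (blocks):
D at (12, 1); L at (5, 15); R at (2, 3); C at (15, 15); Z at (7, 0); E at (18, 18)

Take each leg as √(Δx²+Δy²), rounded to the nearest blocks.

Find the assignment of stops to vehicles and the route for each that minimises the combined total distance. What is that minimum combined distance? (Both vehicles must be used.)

There are 2^4 − 1 = 15 ways to divide the 5 stops into two non-empty groups. For each, the best each vehicle can do is its own shortest tour through its group:
  {L} + {R, C, Z, E}: 32 + 51 = 83
  {R} + {L, C, Z, E}: 20 + 51 = 71
  {L, R} + {C, Z, E}: 38 + 44 = 82
  {C} + {L, R, Z, E}: 28 + 54 = 82
  {L, C} + {R, Z, E}: 40 + 51 = 91
  {R, C} + {L, Z, E}: 42 + 51 = 93
  … (15 splits in total)
  {Z} + {L, R, C, E}: 10 + 53 = 63  ← best
Best: vehicle 1 D → Z → D = 10; vehicle 2 D → R → L → E → C → D = 53; combined 63.

Minimum combined distance: 63 blocks.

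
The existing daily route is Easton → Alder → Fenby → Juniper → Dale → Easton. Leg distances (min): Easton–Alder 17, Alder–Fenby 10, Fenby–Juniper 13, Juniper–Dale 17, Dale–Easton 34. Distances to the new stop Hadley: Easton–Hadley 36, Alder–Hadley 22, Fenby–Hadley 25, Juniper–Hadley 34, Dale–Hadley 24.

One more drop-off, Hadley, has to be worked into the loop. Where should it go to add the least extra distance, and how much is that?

Insertion cost between consecutive stops i–j is d(i,Hadley) + d(Hadley,j) − d(i,j):
  between Easton and Alder: 36 + 22 − 17 = 41
  between Alder and Fenby: 22 + 25 − 10 = 37
  between Fenby and Juniper: 25 + 34 − 13 = 46
  between Juniper and Dale: 34 + 24 − 17 = 41
  between Dale and Easton: 24 + 36 − 34 = 26
Cheapest insertion is between Dale and Easton, adding 26.
New total = 91 + 26 = 117.

Minimum extra distance: 26 min, inserting Hadley between Dale and Easton.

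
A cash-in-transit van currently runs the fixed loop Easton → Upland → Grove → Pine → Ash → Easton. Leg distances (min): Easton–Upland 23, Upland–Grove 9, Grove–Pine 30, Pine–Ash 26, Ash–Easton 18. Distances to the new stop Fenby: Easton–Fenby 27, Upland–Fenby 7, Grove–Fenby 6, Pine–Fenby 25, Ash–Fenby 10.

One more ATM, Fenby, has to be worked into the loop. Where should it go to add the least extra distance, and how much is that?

Adding 1 min by placing Fenby on the Grove–Pine leg.

Insertion cost between consecutive stops i–j is d(i,Fenby) + d(Fenby,j) − d(i,j):
  between Easton and Upland: 27 + 7 − 23 = 11
  between Upland and Grove: 7 + 6 − 9 = 4
  between Grove and Pine: 6 + 25 − 30 = 1
  between Pine and Ash: 25 + 10 − 26 = 9
  between Ash and Easton: 10 + 27 − 18 = 19
Cheapest insertion is between Grove and Pine, adding 1.
New total = 106 + 1 = 107.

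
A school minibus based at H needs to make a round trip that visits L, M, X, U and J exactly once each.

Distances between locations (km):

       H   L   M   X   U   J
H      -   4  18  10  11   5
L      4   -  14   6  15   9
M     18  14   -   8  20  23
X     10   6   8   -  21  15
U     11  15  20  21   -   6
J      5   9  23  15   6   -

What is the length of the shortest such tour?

Shortest round trip = 49 km.

H-L-M-X-U-J-H: 4+14+8+21+6+5 = 58
H-L-M-X-J-U-H: 4+14+8+15+6+11 = 58
H-L-M-U-X-J-H: 4+14+20+21+15+5 = 79
H-L-M-U-J-X-H: 4+14+20+6+15+10 = 69
H-L-M-J-X-U-H: 4+14+23+15+21+11 = 88
H-L-M-J-U-X-H: 4+14+23+6+21+10 = 78
H-L-X-M-U-J-H: 4+6+8+20+6+5 = 49
H-L-X-M-J-U-H: 4+6+8+23+6+11 = 58
H-L-X-U-M-J-H: 4+6+21+20+23+5 = 79
H-L-X-U-J-M-H: 4+6+21+6+23+18 = 78
H-L-X-J-M-U-H: 4+6+15+23+20+11 = 79
H-L-X-J-U-M-H: 4+6+15+6+20+18 = 69
H-L-U-M-X-J-H: 4+15+20+8+15+5 = 67
H-L-U-M-J-X-H: 4+15+20+23+15+10 = 87
… (46 more)
The minimum is 49.
One optimal route: H → L → X → M → U → J → H (or its reverse).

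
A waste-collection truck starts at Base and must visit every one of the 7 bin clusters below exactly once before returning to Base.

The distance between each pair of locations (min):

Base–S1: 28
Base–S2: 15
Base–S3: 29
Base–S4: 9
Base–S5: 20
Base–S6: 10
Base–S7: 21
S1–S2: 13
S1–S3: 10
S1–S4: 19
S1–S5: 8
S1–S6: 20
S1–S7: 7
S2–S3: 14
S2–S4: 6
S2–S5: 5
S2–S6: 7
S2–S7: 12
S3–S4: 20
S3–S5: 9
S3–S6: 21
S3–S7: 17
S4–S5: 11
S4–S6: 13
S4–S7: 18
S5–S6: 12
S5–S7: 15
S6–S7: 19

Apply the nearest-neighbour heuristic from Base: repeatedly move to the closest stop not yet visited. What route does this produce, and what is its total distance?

From Base: distances to unvisited — S4=9, S6=10, S2=15, S5=20, S7=21, S1=28, S3=29. Nearest is S4 (9).
From S4: distances to unvisited — S2=6, S5=11, S6=13, S7=18, S1=19, S3=20. Nearest is S2 (6).
From S2: distances to unvisited — S5=5, S6=7, S7=12, S1=13, S3=14. Nearest is S5 (5).
From S5: distances to unvisited — S1=8, S3=9, S6=12, S7=15. Nearest is S1 (8).
From S1: distances to unvisited — S7=7, S3=10, S6=20. Nearest is S7 (7).
From S7: distances to unvisited — S3=17, S6=19. Nearest is S3 (17).
From S3: distances to unvisited — S6=21. Nearest is S6 (21).
Return S6→Base: 10.
Total = 9 + 6 + 5 + 8 + 7 + 17 + 21 + 10 = 83.

83 min along Base → S4 → S2 → S5 → S1 → S7 → S3 → S6 → Base.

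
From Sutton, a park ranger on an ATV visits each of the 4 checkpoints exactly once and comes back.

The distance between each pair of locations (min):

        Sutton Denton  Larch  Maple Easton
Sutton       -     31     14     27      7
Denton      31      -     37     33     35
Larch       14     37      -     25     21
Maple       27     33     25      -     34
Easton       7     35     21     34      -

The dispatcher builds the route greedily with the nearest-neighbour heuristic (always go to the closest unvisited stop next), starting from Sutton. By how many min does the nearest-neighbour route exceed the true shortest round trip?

The nearest-neighbour route is 3 min longer than optimal.

Sutton: Easton=7, Larch=14, Maple=27, Denton=31 ⇒ Easton
Easton: Larch=21, Maple=34, Denton=35 ⇒ Larch
Larch: Maple=25, Denton=37 ⇒ Maple
Maple: Denton=33 ⇒ Denton
NN route Sutton → Easton → Larch → Maple → Denton → Sutton costs 117.
Optimal: Sutton → Larch → Maple → Denton → Easton → Sutton costs 114 (by enumerating all 12 distinct tours).
Excess = 117 − 114 = 3.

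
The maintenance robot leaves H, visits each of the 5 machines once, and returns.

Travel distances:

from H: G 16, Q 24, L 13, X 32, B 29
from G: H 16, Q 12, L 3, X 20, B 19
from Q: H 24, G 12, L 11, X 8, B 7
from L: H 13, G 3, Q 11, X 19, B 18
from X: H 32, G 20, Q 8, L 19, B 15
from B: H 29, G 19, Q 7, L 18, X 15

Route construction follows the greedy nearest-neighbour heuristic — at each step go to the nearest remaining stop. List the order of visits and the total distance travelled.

At H the remaining stops are L 13, G 16, Q 24, B 29, X 32; go to L.
At L the remaining stops are G 3, Q 11, B 18, X 19; go to G.
At G the remaining stops are Q 12, B 19, X 20; go to Q.
At Q the remaining stops are B 7, X 8; go to B.
At B the remaining stops are X 15; go to X.
Return X→H: 32.
Total = 13 + 3 + 12 + 7 + 15 + 32 = 82.

Total distance 82 via the nearest-neighbour route H → L → G → Q → B → X → H.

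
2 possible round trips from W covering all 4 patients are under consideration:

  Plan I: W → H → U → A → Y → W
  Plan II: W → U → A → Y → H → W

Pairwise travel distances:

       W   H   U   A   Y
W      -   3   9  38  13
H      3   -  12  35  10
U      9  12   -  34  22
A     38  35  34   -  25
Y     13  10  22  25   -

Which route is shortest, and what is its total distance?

Shortest is Plan II, total 81.

Plan I: 3 + 12 + 34 + 25 + 13 = 87
Plan II: 9 + 34 + 25 + 10 + 3 = 81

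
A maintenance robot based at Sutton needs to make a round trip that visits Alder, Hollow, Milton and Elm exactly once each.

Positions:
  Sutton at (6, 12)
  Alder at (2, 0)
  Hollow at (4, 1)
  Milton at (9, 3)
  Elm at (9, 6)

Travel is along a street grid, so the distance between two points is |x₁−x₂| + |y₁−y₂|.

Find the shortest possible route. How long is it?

Shortest round trip = 38.

With 4 stops there are 4!/2 = 12 distinct round trips (a route and its reverse cost the same).
Sutton→Alder→Hollow→Milton→Elm→Sutton: 16+3+7+3+9 = 38
Sutton→Alder→Hollow→Elm→Milton→Sutton: 16+3+10+3+12 = 44
Sutton→Alder→Milton→Hollow→Elm→Sutton: 16+10+7+10+9 = 52
Sutton→Alder→Milton→Elm→Hollow→Sutton: 16+10+3+10+13 = 52
Sutton→Alder→Elm→Hollow→Milton→Sutton: 16+13+10+7+12 = 58
Sutton→Alder→Elm→Milton→Hollow→Sutton: 16+13+3+7+13 = 52
Sutton→Hollow→Alder→Milton→Elm→Sutton: 13+3+10+3+9 = 38
Sutton→Hollow→Alder→Elm→Milton→Sutton: 13+3+13+3+12 = 44
Sutton→Hollow→Milton→Alder→Elm→Sutton: 13+7+10+13+9 = 52
Sutton→Hollow→Elm→Alder→Milton→Sutton: 13+10+13+10+12 = 58
Sutton→Milton→Alder→Hollow→Elm→Sutton: 12+10+3+10+9 = 44
Sutton→Milton→Hollow→Alder→Elm→Sutton: 12+7+3+13+9 = 44
The minimum is 38.
One optimal route: Sutton → Alder → Hollow → Milton → Elm → Sutton (or its reverse).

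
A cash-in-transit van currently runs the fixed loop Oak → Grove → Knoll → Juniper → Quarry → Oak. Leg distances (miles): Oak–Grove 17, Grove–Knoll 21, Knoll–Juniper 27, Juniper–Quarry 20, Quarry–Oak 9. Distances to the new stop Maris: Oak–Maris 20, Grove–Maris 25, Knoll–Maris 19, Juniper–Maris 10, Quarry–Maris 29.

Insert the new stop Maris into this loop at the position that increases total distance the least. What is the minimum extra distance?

Adding 2 miles by placing Maris on the Knoll–Juniper leg.

Insertion cost between consecutive stops i–j is d(i,Maris) + d(Maris,j) − d(i,j):
  between Oak and Grove: 20 + 25 − 17 = 28
  between Grove and Knoll: 25 + 19 − 21 = 23
  between Knoll and Juniper: 19 + 10 − 27 = 2
  between Juniper and Quarry: 10 + 29 − 20 = 19
  between Quarry and Oak: 29 + 20 − 9 = 40
Cheapest insertion is between Knoll and Juniper, adding 2.
New total = 94 + 2 = 96.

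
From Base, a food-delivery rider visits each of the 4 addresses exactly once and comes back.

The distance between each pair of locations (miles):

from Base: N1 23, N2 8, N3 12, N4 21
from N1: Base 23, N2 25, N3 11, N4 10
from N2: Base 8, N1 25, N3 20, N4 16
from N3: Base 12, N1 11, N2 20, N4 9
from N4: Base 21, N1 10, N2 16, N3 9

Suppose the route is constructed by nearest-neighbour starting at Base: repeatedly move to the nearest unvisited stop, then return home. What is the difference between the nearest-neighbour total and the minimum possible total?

Base: N2=8, N3=12, N4=21, N1=23 ⇒ N2
N2: N4=16, N3=20, N1=25 ⇒ N4
N4: N3=9, N1=10 ⇒ N3
N3: N1=11 ⇒ N1
NN route Base → N2 → N4 → N3 → N1 → Base costs 67.
Optimal: Base → N2 → N4 → N1 → N3 → Base costs 57 (by enumerating all 12 distinct tours).
Excess = 67 − 57 = 10.

Excess over optimum: 10 miles.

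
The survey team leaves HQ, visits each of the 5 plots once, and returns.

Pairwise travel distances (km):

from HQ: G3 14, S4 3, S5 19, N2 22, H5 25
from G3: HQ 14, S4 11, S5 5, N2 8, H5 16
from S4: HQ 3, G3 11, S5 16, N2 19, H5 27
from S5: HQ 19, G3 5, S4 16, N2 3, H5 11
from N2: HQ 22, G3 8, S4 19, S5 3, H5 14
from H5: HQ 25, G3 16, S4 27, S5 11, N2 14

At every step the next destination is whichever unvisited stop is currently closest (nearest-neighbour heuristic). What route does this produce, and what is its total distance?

HQ → [S4:3 / G3:14 / S5:19 / N2:22 / H5:25] → S4 (3)
S4 → [G3:11 / S5:16 / N2:19 / H5:27] → G3 (11)
G3 → [S5:5 / N2:8 / H5:16] → S5 (5)
S5 → [N2:3 / H5:11] → N2 (3)
N2 → [H5:14] → H5 (14)
Return H5→HQ: 25.
Total = 3 + 11 + 5 + 3 + 14 + 25 = 61.

Nearest-neighbour total = 61 km; route HQ → S4 → G3 → S5 → N2 → H5 → HQ.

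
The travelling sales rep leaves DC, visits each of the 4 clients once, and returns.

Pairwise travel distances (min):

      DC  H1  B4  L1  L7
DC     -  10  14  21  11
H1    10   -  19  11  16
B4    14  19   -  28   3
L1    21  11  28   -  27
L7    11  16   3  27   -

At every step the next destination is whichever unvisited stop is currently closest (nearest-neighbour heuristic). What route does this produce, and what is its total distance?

Nearest-neighbour total = 65 min; route DC → H1 → L1 → L7 → B4 → DC.

From DC: distances to unvisited — H1=10, L7=11, B4=14, L1=21. Nearest is H1 (10).
From H1: distances to unvisited — L1=11, L7=16, B4=19. Nearest is L1 (11).
From L1: distances to unvisited — L7=27, B4=28. Nearest is L7 (27).
From L7: distances to unvisited — B4=3. Nearest is B4 (3).
Return B4→DC: 14.
Total = 10 + 11 + 27 + 3 + 14 = 65.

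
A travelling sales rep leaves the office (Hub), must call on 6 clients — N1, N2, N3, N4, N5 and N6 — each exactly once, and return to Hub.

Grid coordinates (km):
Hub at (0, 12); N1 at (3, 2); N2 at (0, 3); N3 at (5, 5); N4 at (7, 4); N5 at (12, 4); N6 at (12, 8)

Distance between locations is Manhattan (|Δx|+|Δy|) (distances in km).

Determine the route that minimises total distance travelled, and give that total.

Shortest round trip = 46 km.

There are 360 distinct closed tours to check (reversals are equivalent).
Hub-N1-N2-N3-N4-N5-N6-Hub: 13+4+7+3+5+4+16 = 52
Hub-N1-N2-N3-N4-N6-N5-Hub: 13+4+7+3+9+4+20 = 60
Hub-N1-N2-N3-N5-N4-N6-Hub: 13+4+7+8+5+9+16 = 62
Hub-N1-N2-N3-N5-N6-N4-Hub: 13+4+7+8+4+9+15 = 60
Hub-N1-N2-N3-N6-N4-N5-Hub: 13+4+7+10+9+5+20 = 68
Hub-N1-N2-N3-N6-N5-N4-Hub: 13+4+7+10+4+5+15 = 58
Hub-N1-N2-N4-N3-N5-N6-Hub: 13+4+8+3+8+4+16 = 56
Hub-N1-N2-N4-N3-N6-N5-Hub: 13+4+8+3+10+4+20 = 62
… (352 more)
Hub-N2-N1-N3-N4-N5-N6-Hub: 9+4+5+3+5+4+16 = 46  ← best
The minimum is 46.
One optimal route: Hub → N2 → N1 → N3 → N4 → N5 → N6 → Hub (or its reverse).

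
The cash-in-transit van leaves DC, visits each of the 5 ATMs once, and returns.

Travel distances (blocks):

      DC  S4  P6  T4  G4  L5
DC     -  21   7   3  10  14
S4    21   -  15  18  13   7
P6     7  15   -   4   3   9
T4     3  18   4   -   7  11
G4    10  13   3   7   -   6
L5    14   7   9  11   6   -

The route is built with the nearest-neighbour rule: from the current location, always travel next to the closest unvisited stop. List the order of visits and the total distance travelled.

At DC the remaining stops are T4 3, P6 7, G4 10, L5 14, S4 21; go to T4.
At T4 the remaining stops are P6 4, G4 7, L5 11, S4 18; go to P6.
At P6 the remaining stops are G4 3, L5 9, S4 15; go to G4.
At G4 the remaining stops are L5 6, S4 13; go to L5.
At L5 the remaining stops are S4 7; go to S4.
Return S4→DC: 21.
Total = 3 + 4 + 3 + 6 + 7 + 21 = 44.

Nearest-neighbour total = 44 blocks; route DC → T4 → P6 → G4 → L5 → S4 → DC.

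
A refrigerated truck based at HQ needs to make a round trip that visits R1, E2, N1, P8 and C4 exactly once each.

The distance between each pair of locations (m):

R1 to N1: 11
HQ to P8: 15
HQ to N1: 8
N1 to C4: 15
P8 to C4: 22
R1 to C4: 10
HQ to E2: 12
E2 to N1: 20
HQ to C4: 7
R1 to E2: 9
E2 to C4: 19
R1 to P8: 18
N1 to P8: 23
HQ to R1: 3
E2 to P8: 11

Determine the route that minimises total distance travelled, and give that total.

Minimum total distance: 68 m.

HQ - R1 - E2 - N1 - P8 - C4 - HQ: 3+9+20+23+22+7 = 84
HQ - R1 - E2 - N1 - C4 - P8 - HQ: 3+9+20+15+22+15 = 84
HQ - R1 - E2 - P8 - N1 - C4 - HQ: 3+9+11+23+15+7 = 68
HQ - R1 - E2 - P8 - C4 - N1 - HQ: 3+9+11+22+15+8 = 68
HQ - R1 - E2 - C4 - N1 - P8 - HQ: 3+9+19+15+23+15 = 84
HQ - R1 - E2 - C4 - P8 - N1 - HQ: 3+9+19+22+23+8 = 84
HQ - R1 - N1 - E2 - P8 - C4 - HQ: 3+11+20+11+22+7 = 74
HQ - R1 - N1 - E2 - C4 - P8 - HQ: 3+11+20+19+22+15 = 90
HQ - R1 - N1 - P8 - E2 - C4 - HQ: 3+11+23+11+19+7 = 74
HQ - R1 - N1 - P8 - C4 - E2 - HQ: 3+11+23+22+19+12 = 90
HQ - R1 - N1 - C4 - E2 - P8 - HQ: 3+11+15+19+11+15 = 74
HQ - R1 - N1 - C4 - P8 - E2 - HQ: 3+11+15+22+11+12 = 74
HQ - R1 - P8 - E2 - N1 - C4 - HQ: 3+18+11+20+15+7 = 74
HQ - R1 - P8 - E2 - C4 - N1 - HQ: 3+18+11+19+15+8 = 74
… (46 more)
The minimum is 68.
One optimal route: HQ → R1 → E2 → P8 → N1 → C4 → HQ (or its reverse).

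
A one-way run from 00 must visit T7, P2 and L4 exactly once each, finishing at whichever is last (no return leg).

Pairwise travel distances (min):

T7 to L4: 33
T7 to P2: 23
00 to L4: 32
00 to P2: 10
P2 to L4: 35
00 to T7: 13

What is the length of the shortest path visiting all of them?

66 min — the minimum one-way total.

There are 3! = 6 possible orderings.
00→T7→P2→L4: 13+23+35 = 71
00→T7→L4→P2: 13+33+35 = 81
00→P2→T7→L4: 10+23+33 = 66
00→P2→L4→T7: 10+35+33 = 78
00→L4→T7→P2: 32+33+23 = 88
00→L4→P2→T7: 32+35+23 = 90
The minimum is 66.
One shortest path: 00 → P2 → T7 → L4.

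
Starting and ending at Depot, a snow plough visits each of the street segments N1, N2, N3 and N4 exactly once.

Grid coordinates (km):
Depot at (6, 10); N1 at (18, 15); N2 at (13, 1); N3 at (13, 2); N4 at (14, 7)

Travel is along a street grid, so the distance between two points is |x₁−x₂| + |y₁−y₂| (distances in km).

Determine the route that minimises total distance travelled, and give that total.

There are 12 distinct closed tours to check (reversals are equivalent).
Depot → N1 → N2 → N3 → N4 → Depot: 17+19+1+6+11 = 54
Depot → N1 → N2 → N4 → N3 → Depot: 17+19+7+6+15 = 64
Depot → N1 → N3 → N2 → N4 → Depot: 17+18+1+7+11 = 54
Depot → N1 → N3 → N4 → N2 → Depot: 17+18+6+7+16 = 64
Depot → N1 → N4 → N2 → N3 → Depot: 17+12+7+1+15 = 52
Depot → N1 → N4 → N3 → N2 → Depot: 17+12+6+1+16 = 52
Depot → N2 → N1 → N3 → N4 → Depot: 16+19+18+6+11 = 70
Depot → N2 → N1 → N4 → N3 → Depot: 16+19+12+6+15 = 68
Depot → N2 → N3 → N1 → N4 → Depot: 16+1+18+12+11 = 58
Depot → N2 → N4 → N1 → N3 → Depot: 16+7+12+18+15 = 68
Depot → N3 → N1 → N2 → N4 → Depot: 15+18+19+7+11 = 70
Depot → N3 → N2 → N1 → N4 → Depot: 15+1+19+12+11 = 58
The minimum is 52.
One optimal route: Depot → N1 → N4 → N2 → N3 → Depot (or its reverse).

Shortest round trip = 52 km.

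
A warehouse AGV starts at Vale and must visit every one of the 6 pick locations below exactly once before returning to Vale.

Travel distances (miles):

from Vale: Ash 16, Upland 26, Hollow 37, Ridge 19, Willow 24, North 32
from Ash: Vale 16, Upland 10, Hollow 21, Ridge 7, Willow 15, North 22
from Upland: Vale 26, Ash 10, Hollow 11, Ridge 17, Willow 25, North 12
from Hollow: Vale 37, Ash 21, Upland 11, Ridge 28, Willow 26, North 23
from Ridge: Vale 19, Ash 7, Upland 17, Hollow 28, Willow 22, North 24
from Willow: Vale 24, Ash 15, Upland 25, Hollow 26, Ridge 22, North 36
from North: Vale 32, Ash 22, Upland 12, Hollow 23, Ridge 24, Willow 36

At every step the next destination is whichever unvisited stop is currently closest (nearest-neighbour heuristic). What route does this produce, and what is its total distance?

From Vale: distances to unvisited — Ash=16, Ridge=19, Willow=24, Upland=26, North=32, Hollow=37. Nearest is Ash (16).
From Ash: distances to unvisited — Ridge=7, Upland=10, Willow=15, Hollow=21, North=22. Nearest is Ridge (7).
From Ridge: distances to unvisited — Upland=17, Willow=22, North=24, Hollow=28. Nearest is Upland (17).
From Upland: distances to unvisited — Hollow=11, North=12, Willow=25. Nearest is Hollow (11).
From Hollow: distances to unvisited — North=23, Willow=26. Nearest is North (23).
From North: distances to unvisited — Willow=36. Nearest is Willow (36).
Return Willow→Vale: 24.
Total = 16 + 7 + 17 + 11 + 23 + 36 + 24 = 134.

Total distance 134 miles via the nearest-neighbour route Vale → Ash → Ridge → Upland → Hollow → North → Willow → Vale.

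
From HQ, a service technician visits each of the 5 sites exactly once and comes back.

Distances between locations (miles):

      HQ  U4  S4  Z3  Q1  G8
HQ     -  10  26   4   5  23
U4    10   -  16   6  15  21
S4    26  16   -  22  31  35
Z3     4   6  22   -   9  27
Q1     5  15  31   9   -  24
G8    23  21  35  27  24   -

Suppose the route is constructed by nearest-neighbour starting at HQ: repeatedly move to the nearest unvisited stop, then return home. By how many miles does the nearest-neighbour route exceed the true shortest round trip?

Excess over optimum: 20 miles.

HQ: Z3=4, Q1=5, U4=10, G8=23, S4=26 ⇒ Z3
Z3: U4=6, Q1=9, S4=22, G8=27 ⇒ U4
U4: Q1=15, S4=16, G8=21 ⇒ Q1
Q1: G8=24, S4=31 ⇒ G8
G8: S4=35 ⇒ S4
NN route HQ → Z3 → U4 → Q1 → G8 → S4 → HQ costs 110.
Optimal: HQ → Z3 → U4 → S4 → G8 → Q1 → HQ costs 90 (by enumerating all 60 distinct tours).
Excess = 110 − 90 = 20.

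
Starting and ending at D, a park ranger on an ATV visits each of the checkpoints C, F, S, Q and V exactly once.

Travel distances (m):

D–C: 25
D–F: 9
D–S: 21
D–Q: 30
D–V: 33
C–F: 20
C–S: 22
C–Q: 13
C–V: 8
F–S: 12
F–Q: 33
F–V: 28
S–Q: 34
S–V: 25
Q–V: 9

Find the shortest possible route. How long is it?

With 5 stops there are 5!/2 = 60 distinct round trips (a route and its reverse cost the same).
D-C-F-S-Q-V-D: 25+20+12+34+9+33 = 133
D-C-F-S-V-Q-D: 25+20+12+25+9+30 = 121
D-C-F-Q-S-V-D: 25+20+33+34+25+33 = 170
D-C-F-Q-V-S-D: 25+20+33+9+25+21 = 133
D-C-F-V-S-Q-D: 25+20+28+25+34+30 = 162
D-C-F-V-Q-S-D: 25+20+28+9+34+21 = 137
D-C-S-F-Q-V-D: 25+22+12+33+9+33 = 134
D-C-S-F-V-Q-D: 25+22+12+28+9+30 = 126
D-C-S-Q-F-V-D: 25+22+34+33+28+33 = 175
D-C-S-Q-V-F-D: 25+22+34+9+28+9 = 127
D-C-S-V-F-Q-D: 25+22+25+28+33+30 = 163
D-C-S-V-Q-F-D: 25+22+25+9+33+9 = 123
D-C-Q-F-S-V-D: 25+13+33+12+25+33 = 141
D-C-Q-F-V-S-D: 25+13+33+28+25+21 = 145
… (46 more)
D-F-S-C-V-Q-D: 9+12+22+8+9+30 = 90  ← best
The minimum is 90.
One optimal route: D → F → S → C → V → Q → D (or its reverse).

Shortest round trip = 90 m.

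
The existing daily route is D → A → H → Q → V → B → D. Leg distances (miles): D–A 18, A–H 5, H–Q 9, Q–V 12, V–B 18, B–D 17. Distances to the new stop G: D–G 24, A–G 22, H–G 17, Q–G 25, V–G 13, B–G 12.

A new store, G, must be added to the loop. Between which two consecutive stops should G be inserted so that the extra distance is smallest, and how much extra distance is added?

Insertion cost between consecutive stops i–j is d(i,G) + d(G,j) − d(i,j):
  between D and A: 24 + 22 − 18 = 28
  between A and H: 22 + 17 − 5 = 34
  between H and Q: 17 + 25 − 9 = 33
  between Q and V: 25 + 13 − 12 = 26
  between V and B: 13 + 12 − 18 = 7
  between B and D: 12 + 24 − 17 = 19
Cheapest insertion is between V and B, adding 7.
New total = 79 + 7 = 86.

Adding 7 miles by placing G on the V–B leg.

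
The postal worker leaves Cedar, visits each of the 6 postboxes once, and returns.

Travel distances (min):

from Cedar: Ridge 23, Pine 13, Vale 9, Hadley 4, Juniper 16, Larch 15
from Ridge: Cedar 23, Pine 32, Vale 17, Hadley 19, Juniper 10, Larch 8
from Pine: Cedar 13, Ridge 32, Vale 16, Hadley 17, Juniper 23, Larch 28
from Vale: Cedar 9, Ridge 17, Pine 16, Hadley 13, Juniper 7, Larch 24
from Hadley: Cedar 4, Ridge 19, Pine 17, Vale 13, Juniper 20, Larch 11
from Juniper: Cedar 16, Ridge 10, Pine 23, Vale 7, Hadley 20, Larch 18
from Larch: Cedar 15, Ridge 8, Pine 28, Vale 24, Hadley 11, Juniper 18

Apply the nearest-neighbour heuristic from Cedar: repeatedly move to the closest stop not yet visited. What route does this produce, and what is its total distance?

Total distance 69 min via the nearest-neighbour route Cedar → Hadley → Larch → Ridge → Juniper → Vale → Pine → Cedar.

Cedar → [Hadley:4 / Vale:9 / Pine:13 / Larch:15 / Juniper:16 / Ridge:23] → Hadley (4)
Hadley → [Larch:11 / Vale:13 / Pine:17 / Ridge:19 / Juniper:20] → Larch (11)
Larch → [Ridge:8 / Juniper:18 / Vale:24 / Pine:28] → Ridge (8)
Ridge → [Juniper:10 / Vale:17 / Pine:32] → Juniper (10)
Juniper → [Vale:7 / Pine:23] → Vale (7)
Vale → [Pine:16] → Pine (16)
Return Pine→Cedar: 13.
Total = 4 + 11 + 8 + 10 + 7 + 16 + 13 = 69.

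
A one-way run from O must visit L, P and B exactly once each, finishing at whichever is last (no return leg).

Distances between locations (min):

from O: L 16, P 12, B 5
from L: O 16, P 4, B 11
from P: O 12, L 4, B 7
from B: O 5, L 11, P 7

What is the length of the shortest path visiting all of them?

There are 3! = 6 possible orderings.
O - L - P - B: 16+4+7 = 27
O - L - B - P: 16+11+7 = 34
O - P - L - B: 12+4+11 = 27
O - P - B - L: 12+7+11 = 30
O - B - L - P: 5+11+4 = 20
O - B - P - L: 5+7+4 = 16
The minimum is 16.
One shortest path: O → B → P → L.

Shortest open route: 16 min.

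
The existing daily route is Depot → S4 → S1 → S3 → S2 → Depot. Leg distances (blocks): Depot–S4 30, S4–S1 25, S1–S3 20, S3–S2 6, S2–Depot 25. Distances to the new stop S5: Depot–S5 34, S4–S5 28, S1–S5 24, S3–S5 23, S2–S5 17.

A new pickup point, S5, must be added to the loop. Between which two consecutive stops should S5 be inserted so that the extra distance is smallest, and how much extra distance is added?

Minimum extra distance: 26 blocks, inserting S5 between S2 and Depot.

Insertion cost between consecutive stops i–j is d(i,S5) + d(S5,j) − d(i,j):
  between Depot and S4: 34 + 28 − 30 = 32
  between S4 and S1: 28 + 24 − 25 = 27
  between S1 and S3: 24 + 23 − 20 = 27
  between S3 and S2: 23 + 17 − 6 = 34
  between S2 and Depot: 17 + 34 − 25 = 26
Cheapest insertion is between S2 and Depot, adding 26.
New total = 106 + 26 = 132.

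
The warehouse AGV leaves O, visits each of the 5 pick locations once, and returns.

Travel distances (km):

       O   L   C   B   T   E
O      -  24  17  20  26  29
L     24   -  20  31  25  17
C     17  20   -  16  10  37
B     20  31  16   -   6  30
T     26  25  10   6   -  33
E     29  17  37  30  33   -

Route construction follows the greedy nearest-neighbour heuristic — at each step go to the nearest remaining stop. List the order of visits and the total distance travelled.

O → [C:17 / B:20 / L:24 / T:26 / E:29] → C (17)
C → [T:10 / B:16 / L:20 / E:37] → T (10)
T → [B:6 / L:25 / E:33] → B (6)
B → [E:30 / L:31] → E (30)
E → [L:17] → L (17)
Return L→O: 24.
Total = 17 + 10 + 6 + 30 + 17 + 24 = 104.

Nearest-neighbour total = 104 km; route O → C → T → B → E → L → O.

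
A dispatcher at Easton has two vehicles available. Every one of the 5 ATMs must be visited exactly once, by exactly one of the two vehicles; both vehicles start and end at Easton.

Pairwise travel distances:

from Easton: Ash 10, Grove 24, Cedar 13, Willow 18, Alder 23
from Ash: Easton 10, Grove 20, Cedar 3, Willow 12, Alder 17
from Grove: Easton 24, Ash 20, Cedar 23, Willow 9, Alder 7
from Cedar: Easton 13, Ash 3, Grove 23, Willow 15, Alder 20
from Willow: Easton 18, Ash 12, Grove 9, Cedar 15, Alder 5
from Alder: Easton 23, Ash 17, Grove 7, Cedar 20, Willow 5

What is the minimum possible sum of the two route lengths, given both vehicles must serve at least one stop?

80 — the smallest possible combined total.

There are 2^4 − 1 = 15 ways to divide the 5 stops into two non-empty groups. For each, the best each vehicle can do is its own shortest tour through its group:
  {Ash} + {Grove, Cedar, Willow, Alder}: 20 + 64 = 84
  {Grove} + {Ash, Cedar, Willow, Alder}: 48 + 56 = 104
  {Ash, Grove} + {Cedar, Willow, Alder}: 54 + 56 = 110
  {Cedar} + {Ash, Grove, Willow, Alder}: 26 + 58 = 84
  {Ash, Cedar} + {Grove, Willow, Alder}: 26 + 54 = 80
  {Grove, Cedar} + {Ash, Willow, Alder}: 60 + 50 = 110
  … (15 splits in total)
Best: vehicle 1 Easton → Ash → Cedar → Easton = 26; vehicle 2 Easton → Grove → Alder → Willow → Easton = 54; combined 80.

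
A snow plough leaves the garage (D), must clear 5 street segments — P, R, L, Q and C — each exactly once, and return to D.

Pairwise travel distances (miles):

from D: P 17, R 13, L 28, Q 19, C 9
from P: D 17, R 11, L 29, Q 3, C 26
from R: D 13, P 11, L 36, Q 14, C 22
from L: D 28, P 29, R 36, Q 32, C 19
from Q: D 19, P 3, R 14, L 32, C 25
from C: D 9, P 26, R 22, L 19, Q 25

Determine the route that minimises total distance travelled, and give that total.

With 5 stops there are 5!/2 = 60 distinct round trips (a route and its reverse cost the same).
D - P - R - L - Q - C - D: 17+11+36+32+25+9 = 130
D - P - R - L - C - Q - D: 17+11+36+19+25+19 = 127
D - P - R - Q - L - C - D: 17+11+14+32+19+9 = 102
D - P - R - Q - C - L - D: 17+11+14+25+19+28 = 114
D - P - R - C - L - Q - D: 17+11+22+19+32+19 = 120
D - P - R - C - Q - L - D: 17+11+22+25+32+28 = 135
D - P - L - R - Q - C - D: 17+29+36+14+25+9 = 130
D - P - L - R - C - Q - D: 17+29+36+22+25+19 = 148
D - P - L - Q - R - C - D: 17+29+32+14+22+9 = 123
D - P - L - Q - C - R - D: 17+29+32+25+22+13 = 138
D - P - L - C - R - Q - D: 17+29+19+22+14+19 = 120
D - P - L - C - Q - R - D: 17+29+19+25+14+13 = 117
D - P - Q - R - L - C - D: 17+3+14+36+19+9 = 98
D - P - Q - R - C - L - D: 17+3+14+22+19+28 = 103
… (46 more)
D - R - P - Q - L - C - D: 13+11+3+32+19+9 = 87  ← best
The minimum is 87.
One optimal route: D → R → P → Q → L → C → D (or its reverse).

Minimum total distance: 87 miles.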